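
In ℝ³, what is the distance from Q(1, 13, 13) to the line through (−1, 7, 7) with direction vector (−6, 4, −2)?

2√19

Direction vector d = (−6, 4, −2).
AP = (2, 6, 6); AP·d = 0, |AP|² = 76, |d|² = 56.
distance² = |AP|² − (AP·d)²/|d|² = 76 − 0/56 = 76, so the distance is 2√19.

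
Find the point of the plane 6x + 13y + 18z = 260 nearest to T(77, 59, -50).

(1753/23, 1318/23, -1204/23)

The perpendicular from T has direction n = (6, 13, 18): r = (77, 59, -50) + μ(6, 13, 18).
Substitute into the plane: n·(T + μn) = 260 gives 329 + 529μ = 260, so μ = -3/23.
Foot = (77, 59, -50) + (-3/23)·(6, 13, 18) = (1753/23, 1318/23, -1204/23).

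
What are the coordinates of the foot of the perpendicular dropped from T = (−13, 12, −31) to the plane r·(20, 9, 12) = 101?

n = (20, 9, 12), |n|² = 625, and n·T − 101 = -625.
t = -625/625 = -1, so the foot is T − t·n = (−13, 12, −31) − (-1)·(20, 9, 12) = (7, 21, −19).

(7, 21, -19)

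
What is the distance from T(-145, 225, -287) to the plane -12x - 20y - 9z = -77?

4

Normal vector n = (-12, -20, -9), and n·(-145, 225, -287) - (-77) = -100.
|n| = √(144 + 400 + 81) = 25, so the distance is |-100|/25 = 4.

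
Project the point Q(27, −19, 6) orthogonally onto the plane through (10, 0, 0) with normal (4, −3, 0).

(7, -4, 6)

The perpendicular from Q has direction n = (4, −3, 0): r = (27, −19, 6) + t(4, −3, 0).
Substitute into the plane: n·(Q + tn) = 40 gives 165 + 25t = 40, so t = -5.
Foot = (27, −19, 6) + (-5)·(4, −3, 0) = (7, −4, 6).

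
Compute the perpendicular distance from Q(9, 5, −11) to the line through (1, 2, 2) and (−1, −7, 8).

A direction vector is d = (−2, −9, 6).
AP = (8, 3, −13), and AP × d = (−99, −22, −66).
|AP × d|² = 14641 and |d|² = 121, so the distance is √(14641/121) = √121 = 11.

11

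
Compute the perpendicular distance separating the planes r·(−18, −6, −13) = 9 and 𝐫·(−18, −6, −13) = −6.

15/23

With common normal n = (−18, −6, −13) (|n| = 23), the distance is |9 − (-6)|/|n| = 15/23.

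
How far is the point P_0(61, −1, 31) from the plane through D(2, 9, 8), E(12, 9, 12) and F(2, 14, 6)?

DE = (10, 0, 4) and DF = (0, 5, −2), so a normal is n = DE × DF = (−20, 20, 50).
Then n·(61, −1, 31) − 540 = −230.
|n| = √(400 + 400 + 2500) = 10√33, so the distance is |-230|/(10√33) = 23/√33.

23/√33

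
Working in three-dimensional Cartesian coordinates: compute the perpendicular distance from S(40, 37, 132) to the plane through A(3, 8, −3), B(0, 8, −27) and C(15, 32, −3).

5

AB = (−3, 0, −24) and AC = (12, 24, 0), so a normal is n = AB × AC = (576, −288, −72).
n = (576, −288, −72); n·P − (-360) = 3240; |n| = 648; distance = 3240/648 = 5.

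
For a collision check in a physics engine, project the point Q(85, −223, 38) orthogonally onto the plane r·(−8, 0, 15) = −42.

The perpendicular from Q has direction n = (−8, 0, 15): r = (85, −223, 38) + λ(−8, 0, 15).
Substitute into the plane: n·(Q + λn) = -42 gives -110 + 289λ = -42, so λ = 4/17.
Foot = (85, −223, 38) + (4/17)·(−8, 0, 15) = (1413/17, −223, 706/17).

(1413/17, -223, 706/17)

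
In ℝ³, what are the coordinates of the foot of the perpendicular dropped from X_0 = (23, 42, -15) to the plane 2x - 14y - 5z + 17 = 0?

The perpendicular from X_0 has direction n = (2, -14, -5): r = (23, 42, -15) + μ(2, -14, -5).
Substitute into the plane: n·(X_0 + μn) = -17 gives -467 + 225μ = -17, so μ = 2.
Foot = (23, 42, -15) + 2·(2, -14, -5) = (27, 14, -25).

(27, 14, -25)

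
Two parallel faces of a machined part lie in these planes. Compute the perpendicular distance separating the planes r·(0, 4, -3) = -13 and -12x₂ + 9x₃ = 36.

1/5

Divide the second equation by -3 to match normals: 4x₂ - 3x₃ = -12.
Both planes have normal n = (0, 4, -3), |n| = 5. Any point on the first plane is at distance |(-12) − (-13)|/|n| = 1/5 from the second.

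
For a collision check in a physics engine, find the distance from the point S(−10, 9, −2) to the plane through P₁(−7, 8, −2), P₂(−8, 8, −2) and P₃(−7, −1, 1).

√10/10

P₁P₂ = (−1, 0, 0) and P₁P₃ = (0, −9, 3), so a normal is n = P₁P₂ × P₁P₃ = (0, 3, 9).
n = (0, 3, 9); n·P − 6 = 3; |n| = 3√10; distance = 3/(3√10) = 1/√10.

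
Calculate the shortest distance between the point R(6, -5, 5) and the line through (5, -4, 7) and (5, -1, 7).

√5

A direction vector is d = (0, 3, 0).
AP = (1, -1, -2); AP·d = -3, |AP|² = 6, |d|² = 9.
distance² = |AP|² − (AP·d)²/|d|² = 6 − 9/9 = 5, so the distance is √5.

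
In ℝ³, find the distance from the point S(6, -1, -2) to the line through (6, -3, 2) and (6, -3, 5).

2

A direction vector is d = (0, 0, 3).
AP = (0, 2, -4); AP·d = -12, |AP|² = 20, |d|² = 9.
distance² = |AP|² − (AP·d)²/|d|² = 20 − 144/9 = 4, so the distance is 2.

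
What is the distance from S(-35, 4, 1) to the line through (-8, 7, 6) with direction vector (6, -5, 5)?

√419

Direction vector d = (6, -5, 5).
AP = (-27, -3, -5); AP·d = -172, |AP|² = 763, |d|² = 86.
distance² = |AP|² − (AP·d)²/|d|² = 763 − 29584/86 = 419, so the distance is √419.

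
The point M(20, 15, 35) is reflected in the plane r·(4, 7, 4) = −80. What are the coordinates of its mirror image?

(-20, -55, -5)

With n = (4, 7, 4), the signed offset is (n·M − (-80))/|n|² = 405/81 = 5.
M' = M − 2t·n = (20, 15, 35) − 10·(4, 7, 4) = (−20, −55, −5).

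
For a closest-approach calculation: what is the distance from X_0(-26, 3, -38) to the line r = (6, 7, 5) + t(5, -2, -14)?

Direction vector d = (5, -2, -14).
AP = (-32, -4, -43); AP·d = 450, |AP|² = 2889, |d|² = 225.
distance² = |AP|² − (AP·d)²/|d|² = 2889 − 202500/225 = 1989, so the distance is 3√221.

3√221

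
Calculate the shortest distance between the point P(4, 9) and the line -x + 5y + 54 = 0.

95/√26

d = |(-1)·4 + 5·9 − (-54)| / √(1 + 25) = |95|/√26 = 95√26/26.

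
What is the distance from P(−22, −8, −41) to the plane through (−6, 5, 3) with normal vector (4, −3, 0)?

The plane has equation n·(r − (−6, 5, 3)) = 0, i.e. n·r = -39.
Then n·(−22, −8, −41) − (−39) = −25.
|n| = √(16 + 9 + 0) = 5, so the distance is |-25|/5 = 5.

5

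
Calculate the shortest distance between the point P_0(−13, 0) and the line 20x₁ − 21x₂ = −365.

d = |20·(-13) + (-21)·0 − (-365)| / √(400 + 441) = |105|/29 = 105/29.

105/29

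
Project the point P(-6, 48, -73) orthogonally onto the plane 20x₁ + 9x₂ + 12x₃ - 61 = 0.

The perpendicular from P has direction n = (20, 9, 12): r = (-6, 48, -73) + μ(20, 9, 12).
Substitute into the plane: n·(P + μn) = 61 gives -564 + 625μ = 61, so μ = 1.
Foot = (-6, 48, -73) + 1·(20, 9, 12) = (14, 57, -61).

(14, 57, -61)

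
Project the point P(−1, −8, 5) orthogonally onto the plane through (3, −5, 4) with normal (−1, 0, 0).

(3, -8, 5)

The perpendicular from P has direction n = (−1, 0, 0): r = (−1, −8, 5) + t(−1, 0, 0).
Substitute into the plane: n·(P + tn) = -3 gives 1 + 1t = -3, so t = -4.
Foot = (−1, −8, 5) + (-4)·(−1, 0, 0) = (3, −8, 5).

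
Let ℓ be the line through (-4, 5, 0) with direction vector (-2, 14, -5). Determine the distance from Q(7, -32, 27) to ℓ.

√194

Direction vector d = (-2, 14, -5).
AP = (11, -37, 27), and AP × d = (-193, 1, 80).
|AP × d|² = 43650 and |d|² = 225, so the distance is √(43650/225) = √194.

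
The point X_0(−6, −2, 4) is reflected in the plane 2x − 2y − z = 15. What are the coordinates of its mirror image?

(6, -14, -2)

n = (2, −2, −1), |n|² = 9, n·X_0 − 15 = -27, so t = -27/9 = -3.
Foot F = X_0 − (-3)·n = (0, −8, 1); the reflection is 2F − X_0 = (6, −14, −2).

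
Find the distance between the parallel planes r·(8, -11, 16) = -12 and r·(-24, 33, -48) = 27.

1/7

Divide the second equation by -3 to match normals: 8x - 11y + 16z = -9.
Both planes have normal n = (8, -11, 16), |n| = 21. Any point on the first plane is at distance |(-9) − (-12)|/|n| = 3/21 = 1/7 from the second.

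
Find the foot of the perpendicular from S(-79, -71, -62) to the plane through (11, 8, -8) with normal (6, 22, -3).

(-55, 17, -74)

The perpendicular from S has direction n = (6, 22, -3): r = (-79, -71, -62) + t(6, 22, -3).
Substitute into the plane: n·(S + tn) = 266 gives -1850 + 529t = 266, so t = 4.
Foot = (-79, -71, -62) + 4·(6, 22, -3) = (-55, 17, -74).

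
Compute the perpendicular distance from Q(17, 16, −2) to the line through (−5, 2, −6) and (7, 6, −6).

A direction vector is d = (12, 4, 0).
AP = (22, 14, 4); AP·d = 320, |AP|² = 696, |d|² = 160.
distance² = |AP|² − (AP·d)²/|d|² = 696 − 102400/160 = 56, so the distance is 2√14.

2√14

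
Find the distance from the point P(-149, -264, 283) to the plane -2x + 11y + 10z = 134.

6

Normal vector n = (-2, 11, 10), and n·(-149, -264, 283) - 134 = 90.
|n| = √(4 + 121 + 100) = 15, so the distance is |90|/15 = 6.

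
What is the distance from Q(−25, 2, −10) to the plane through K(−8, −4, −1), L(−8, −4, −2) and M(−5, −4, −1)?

KL = (0, 0, −1) and KM = (3, 0, 0), so a normal is n = KL × KM = (0, −3, 0).
Then n·(−25, 2, −10) − 12 = −18.
|n| = √(0 + 9 + 0) = 3, so the distance is |-18|/3 = 6.

6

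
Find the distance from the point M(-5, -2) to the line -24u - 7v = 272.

138/25

The normal to the line is n = (-24, -7) with |n| = 25.
|n·M − 272| = |134 − 272| = 138, so the distance is 138/25.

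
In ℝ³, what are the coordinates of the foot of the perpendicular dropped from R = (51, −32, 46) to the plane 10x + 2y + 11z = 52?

(11, -40, 2)

n = (10, 2, 11), |n|² = 225, and n·R − 52 = 900.
t = 900/225 = 4, so the foot is R − t·n = (51, −32, 46) − 4·(10, 2, 11) = (11, −40, 2).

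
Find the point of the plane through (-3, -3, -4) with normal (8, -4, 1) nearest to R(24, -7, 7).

(0, 5, 4)

The perpendicular from R has direction n = (8, -4, 1): r = (24, -7, 7) + μ(8, -4, 1).
Substitute into the plane: n·(R + μn) = -16 gives 227 + 81μ = -16, so μ = -3.
Foot = (24, -7, 7) + (-3)·(8, -4, 1) = (0, 5, 4).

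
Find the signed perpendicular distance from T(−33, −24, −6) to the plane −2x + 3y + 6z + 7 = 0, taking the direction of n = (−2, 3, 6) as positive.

n·T − (-7) = -35.
|n| = 7, so the signed distance is -35/7 = -5.

-5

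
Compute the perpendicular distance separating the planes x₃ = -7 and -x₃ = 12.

Divide the second equation by -1 to match normals: x₃ = -12.
Both planes have normal n = (0, 0, 1), |n| = 1. Any point on the first plane is at distance |(-12) − (-7)|/|n| = 5/1 = 5 from the second.

5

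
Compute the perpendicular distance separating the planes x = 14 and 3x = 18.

8

Divide the second equation by 3 to match normals: x = 6.
With common normal n = (1, 0, 0) (|n| = 1), the distance is |14 − 6|/|n| = 8/1 = 8.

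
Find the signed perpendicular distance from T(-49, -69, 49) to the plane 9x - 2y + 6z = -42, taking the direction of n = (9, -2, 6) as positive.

3

n·T − (-42) = 33.
|n| = 11, so the signed distance is 33/11 = 3.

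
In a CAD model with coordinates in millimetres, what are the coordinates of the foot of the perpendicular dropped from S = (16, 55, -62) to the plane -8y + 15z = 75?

(16, 15, 13)

The perpendicular from S has direction n = (0, -8, 15): r = (16, 55, -62) + t(0, -8, 15).
Substitute into the plane: n·(S + tn) = 75 gives -1370 + 289t = 75, so t = 5.
Foot = (16, 55, -62) + 5·(0, -8, 15) = (16, 15, 13).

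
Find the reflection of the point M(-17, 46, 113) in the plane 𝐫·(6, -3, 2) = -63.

With n = (6, -3, 2), the signed offset is (n·M − (-63))/|n|² = 49/49 = 1.
M' = M − 2t·n = (-17, 46, 113) − 2·(6, -3, 2) = (-29, 52, 109).

(-29, 52, 109)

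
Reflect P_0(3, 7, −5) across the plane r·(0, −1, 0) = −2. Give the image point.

(3, -3, -5)

With n = (0, −1, 0), the signed offset is (n·P_0 − (-2))/|n|² = -5/1 = -5.
P_0' = P_0 − 2t·n = (3, 7, −5) − (-10)·(0, −1, 0) = (3, −3, −5).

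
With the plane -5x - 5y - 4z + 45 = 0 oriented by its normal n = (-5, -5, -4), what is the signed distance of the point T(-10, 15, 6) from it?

-2√66/33

n·T − (-45) = -4.
|n| = √66, so the signed distance is -2√66/33.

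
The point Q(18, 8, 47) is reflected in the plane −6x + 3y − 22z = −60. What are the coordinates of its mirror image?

n = (−6, 3, −22), |n|² = 529, n·Q − (-60) = -1058, so t = -1058/529 = -2.
Foot F = Q − (-2)·n = (6, 14, 3); the reflection is 2F − Q = (−6, 20, −41).

(-6, 20, -41)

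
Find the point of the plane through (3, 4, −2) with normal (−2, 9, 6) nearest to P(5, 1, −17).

(3, 10, -11)

The perpendicular from P has direction n = (−2, 9, 6): r = (5, 1, −17) + t(−2, 9, 6).
Substitute into the plane: n·(P + tn) = 18 gives -103 + 121t = 18, so t = 1.
Foot = (5, 1, −17) + 1·(−2, 9, 6) = (3, 10, −11).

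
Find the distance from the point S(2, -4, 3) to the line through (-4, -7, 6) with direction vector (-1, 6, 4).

3√6

Direction vector d = (-1, 6, 4).
AP = (6, 3, -3); AP·d = 0, |AP|² = 54, |d|² = 53.
distance² = |AP|² − (AP·d)²/|d|² = 54 − 0/53 = 54, so the distance is 3√6.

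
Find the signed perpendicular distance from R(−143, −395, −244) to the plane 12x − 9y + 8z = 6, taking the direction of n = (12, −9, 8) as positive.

-7

n·R − 6 = -119.
|n| = 17, so the signed distance is -119/17 = -7.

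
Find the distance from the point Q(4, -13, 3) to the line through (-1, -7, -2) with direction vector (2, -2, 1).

Direction vector d = (2, -2, 1).
AP = (5, -6, 5), and AP × d = (4, 5, 2).
|AP × d|² = 45 and |d|² = 9, so the distance is √(45/9) = √5.

√5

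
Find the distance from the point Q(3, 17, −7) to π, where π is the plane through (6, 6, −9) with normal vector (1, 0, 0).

The plane has equation n·(r − (6, 6, −9)) = 0, i.e. n·r = 6.
d = |1·3 − 6| / √(1 + 0 + 0) = |-3| / 1 = 3.

3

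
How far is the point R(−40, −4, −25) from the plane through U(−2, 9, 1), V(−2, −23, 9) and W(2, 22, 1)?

26/21

UV = (0, −32, 8) and UW = (4, 13, 0), so a normal is n = UV × UW = (−104, 32, 128).
n = (−104, 32, 128); n·P − 624 = 208; |n| = 168; distance = 208/168 = 26/21.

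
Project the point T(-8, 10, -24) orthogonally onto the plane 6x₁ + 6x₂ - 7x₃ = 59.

(-14, 4, -17)

The perpendicular from T has direction n = (6, 6, -7): r = (-8, 10, -24) + μ(6, 6, -7).
Substitute into the plane: n·(T + μn) = 59 gives 180 + 121μ = 59, so μ = -1.
Foot = (-8, 10, -24) + (-1)·(6, 6, -7) = (-14, 4, -17).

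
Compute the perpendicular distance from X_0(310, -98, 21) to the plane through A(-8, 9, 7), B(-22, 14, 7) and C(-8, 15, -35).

AB = (-14, 5, 0) and AC = (0, 6, -42), so a normal is n = AB × AC = (-210, -588, -84).
n = (-210, -588, -84); n·P − (-4200) = -5040; |n| = 630; distance = 5040/630 = 8.

8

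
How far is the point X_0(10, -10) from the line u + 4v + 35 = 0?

The normal to the line is n = (1, 4) with |n| = √17.
|n·X_0 − (-35)| = |-30 − (-35)| = 5, so the distance is 5/√17.

5/√17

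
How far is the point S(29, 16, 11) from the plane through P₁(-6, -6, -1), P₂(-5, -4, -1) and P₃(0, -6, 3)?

12/√14

P₁P₂ = (1, 2, 0) and P₁P₃ = (6, 0, 4), so a normal is n = P₁P₂ × P₁P₃ = (8, -4, -12).
d = |8·29 + (-4)·16 + (-12)·11 − (-12)| / √(64 + 16 + 144) = |48| / (4√14) = 6√14/7.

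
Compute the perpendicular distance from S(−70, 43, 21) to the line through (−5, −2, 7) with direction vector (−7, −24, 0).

Direction vector d = (−7, −24, 0).
AP = (−65, 45, 14); AP·d = -625, |AP|² = 6446, |d|² = 625.
distance² = |AP|² − (AP·d)²/|d|² = 6446 − 390625/625 = 5821, so the distance is √5821.

√5821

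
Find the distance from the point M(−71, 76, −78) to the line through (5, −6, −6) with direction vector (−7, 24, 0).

2√1921

Direction vector d = (−7, 24, 0).
AP = (−76, 82, −72); AP·d = 2500, |AP|² = 17684, |d|² = 625.
distance² = |AP|² − (AP·d)²/|d|² = 17684 − 6250000/625 = 7684, so the distance is 2√1921.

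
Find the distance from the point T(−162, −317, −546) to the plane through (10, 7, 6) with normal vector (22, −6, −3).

The plane has equation n·(r − (10, 7, 6)) = 0, i.e. n·r = 160.
Then n·(−162, −317, −546) − 160 = −184.
|n| = √(484 + 36 + 9) = 23, so the distance is |-184|/23 = 8.

8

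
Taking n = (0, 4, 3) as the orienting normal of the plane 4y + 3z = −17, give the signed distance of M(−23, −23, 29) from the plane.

12/5

n·M − (-17) = 12.
|n| = 5, so the signed distance is 12/5.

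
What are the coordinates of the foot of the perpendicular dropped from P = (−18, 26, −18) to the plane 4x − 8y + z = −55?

(-6, 2, -15)

n = (4, −8, 1), |n|² = 81, and n·P − (-55) = -243.
t = -243/81 = -3, so the foot is P − t·n = (−18, 26, −18) − (-3)·(4, −8, 1) = (−6, 2, −15).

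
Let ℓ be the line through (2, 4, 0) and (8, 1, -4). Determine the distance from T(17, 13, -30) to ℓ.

A direction vector is d = (6, -3, -4).
AP = (15, 9, -30); AP·d = 183, |AP|² = 1206, |d|² = 61.
distance² = |AP|² − (AP·d)²/|d|² = 1206 − 33489/61 = 657, so the distance is 3√73.

3√73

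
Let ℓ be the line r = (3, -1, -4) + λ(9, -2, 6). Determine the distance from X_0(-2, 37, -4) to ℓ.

Direction vector d = (9, -2, 6).
AP = (-5, 38, 0); AP·d = -121, |AP|² = 1469, |d|² = 121.
distance² = |AP|² − (AP·d)²/|d|² = 1469 − 14641/121 = 1348, so the distance is 2√337.

2√337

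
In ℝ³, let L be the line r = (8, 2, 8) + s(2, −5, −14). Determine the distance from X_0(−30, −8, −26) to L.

Direction vector d = (2, −5, −14).
AP = (−38, −10, −34); AP·d = 450, |AP|² = 2700, |d|² = 225.
distance² = |AP|² − (AP·d)²/|d|² = 2700 − 202500/225 = 1800, so the distance is 30√2.

30√2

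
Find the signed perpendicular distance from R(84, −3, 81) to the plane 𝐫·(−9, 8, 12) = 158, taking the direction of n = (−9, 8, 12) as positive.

n·R − 158 = 34.
|n| = 17, so the signed distance is 34/17 = 2.

2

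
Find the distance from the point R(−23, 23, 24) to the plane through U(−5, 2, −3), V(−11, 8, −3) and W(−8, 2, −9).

UV = (−6, 6, 0) and UW = (−3, 0, −6), so a normal is n = UV × UW = (−36, −36, 18).
n = (−36, −36, 18); n·P − 54 = 378; |n| = 54; distance = 378/54 = 7.

7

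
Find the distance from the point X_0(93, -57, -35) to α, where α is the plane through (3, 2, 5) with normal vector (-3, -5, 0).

25/√34

The plane has equation n·(r − (3, 2, 5)) = 0, i.e. n·r = -19.
d = |(-3)·93 + (-5)·(-57) − (-19)| / √(9 + 25 + 0) = |25| / √34 = 25/√34.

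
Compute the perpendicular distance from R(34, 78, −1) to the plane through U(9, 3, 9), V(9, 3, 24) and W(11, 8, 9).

25/√29

UV = (0, 0, 15) and UW = (2, 5, 0), so a normal is n = UV × UW = (−75, 30, 0).
d = |(-75)·34 + 30·78 − (-585)| / √(5625 + 900 + 0) = |375| / (15√29) = 25/√29.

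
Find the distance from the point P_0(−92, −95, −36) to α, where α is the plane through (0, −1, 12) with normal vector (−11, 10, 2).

The plane has equation n·(r − (0, −1, 12)) = 0, i.e. n·r = 14.
d = |(-11)·(-92) + 10·(-95) + 2·(-36) − 14| / √(121 + 100 + 4) = |-24| / 15 = 8/5.

8/5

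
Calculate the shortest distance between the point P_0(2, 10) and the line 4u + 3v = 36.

d = |4·2 + 3·10 − 36| / √(16 + 9) = |2|/5 = 2/5.

2/5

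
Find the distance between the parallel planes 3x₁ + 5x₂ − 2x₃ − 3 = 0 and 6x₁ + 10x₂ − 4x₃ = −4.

5/√38

Divide the second equation by 2 to match normals: 3x₁ + 5x₂ − 2x₃ = -2.
With common normal n = (3, 5, −2) (|n| = √38), the distance is |3 − (-2)|/|n| = 5/√38.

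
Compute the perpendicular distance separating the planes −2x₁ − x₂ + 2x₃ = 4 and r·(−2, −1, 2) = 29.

With common normal n = (−2, −1, 2) (|n| = 3), the distance is |4 − 29|/|n| = 25/3.

25/3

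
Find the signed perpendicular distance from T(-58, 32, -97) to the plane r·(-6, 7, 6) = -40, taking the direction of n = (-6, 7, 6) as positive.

n·T − (-40) = 30.
|n| = 11, so the signed distance is 30/11.

30/11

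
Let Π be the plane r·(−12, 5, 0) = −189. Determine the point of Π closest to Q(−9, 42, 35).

The perpendicular from Q has direction n = (−12, 5, 0): r = (−9, 42, 35) + t(−12, 5, 0).
Substitute into the plane: n·(Q + tn) = -189 gives 318 + 169t = -189, so t = -3.
Foot = (−9, 42, 35) + (-3)·(−12, 5, 0) = (27, 27, 35).

(27, 27, 35)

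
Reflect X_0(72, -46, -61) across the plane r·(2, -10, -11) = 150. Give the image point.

With n = (2, -10, -11), the signed offset is (n·X_0 − 150)/|n|² = 1125/225 = 5.
X_0' = X_0 − 2t·n = (72, -46, -61) − 10·(2, -10, -11) = (52, 54, 49).

(52, 54, 49)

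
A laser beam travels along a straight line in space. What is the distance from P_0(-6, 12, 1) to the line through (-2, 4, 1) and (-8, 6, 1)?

2√10

A direction vector is d = (-6, 2, 0).
AP = (-4, 8, 0); AP·d = 40, |AP|² = 80, |d|² = 40.
distance² = |AP|² − (AP·d)²/|d|² = 80 − 1600/40 = 40, so the distance is 2√10.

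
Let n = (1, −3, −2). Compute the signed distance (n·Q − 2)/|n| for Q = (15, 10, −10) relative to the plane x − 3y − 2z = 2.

n·Q − 2 = 3.
|n| = √14, so the signed distance is 3√14/14.

3√14/14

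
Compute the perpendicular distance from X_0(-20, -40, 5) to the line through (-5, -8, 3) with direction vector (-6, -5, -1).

Direction vector d = (-6, -5, -1).
AP = (-15, -32, 2), and AP × d = (42, -27, -117).
|AP × d|² = 16182 and |d|² = 62, so the distance is √(16182/62) = √261 = 3√29.

3√29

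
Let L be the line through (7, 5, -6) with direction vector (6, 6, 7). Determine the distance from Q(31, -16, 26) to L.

Direction vector d = (6, 6, 7).
AP = (24, -21, 32); AP·d = 242, |AP|² = 2041, |d|² = 121.
distance² = |AP|² − (AP·d)²/|d|² = 2041 − 58564/121 = 1557, so the distance is 3√173.

3√173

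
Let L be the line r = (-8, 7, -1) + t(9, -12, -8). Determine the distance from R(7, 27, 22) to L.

Direction vector d = (9, -12, -8).
AP = (15, 20, 23); AP·d = -289, |AP|² = 1154, |d|² = 289.
distance² = |AP|² − (AP·d)²/|d|² = 1154 − 83521/289 = 865, so the distance is √865.

√865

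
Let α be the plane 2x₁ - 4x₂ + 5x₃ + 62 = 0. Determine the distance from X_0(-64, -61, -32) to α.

n = (2, -4, 5); n·P − (-62) = 18; |n| = 3√5; distance = 18/(3√5) = 6/√5.

6/√5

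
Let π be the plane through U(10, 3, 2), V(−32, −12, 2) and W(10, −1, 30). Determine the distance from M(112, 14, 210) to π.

4

UV = (−42, −15, 0) and UW = (0, −4, 28), so a normal is n = UV × UW = (−420, 1176, 168).
Then n·(112, 14, 210) − (−336) = 5040.
|n| = √(176400 + 1382976 + 28224) = 1260, so the distance is |5040|/1260 = 4.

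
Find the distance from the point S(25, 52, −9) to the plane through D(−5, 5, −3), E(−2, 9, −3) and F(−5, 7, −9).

DE = (3, 4, 0) and DF = (0, 2, −6), so a normal is n = DE × DF = (−24, 18, 6).
d = |(-24)·25 + 18·52 + 6·(-9) − 192| / √(576 + 324 + 36) = |90| / (6√26) = 15√26/26.

15/√26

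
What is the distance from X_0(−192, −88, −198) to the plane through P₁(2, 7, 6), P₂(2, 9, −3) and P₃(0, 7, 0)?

P₁P₂ = (0, 2, −9) and P₁P₃ = (−2, 0, −6), so a normal is n = P₁P₂ × P₁P₃ = (−12, 18, 4).
d = |(-12)·(-192) + 18·(-88) + 4·(-198) − 126| / √(144 + 324 + 16) = |-198| / 22 = 9.

9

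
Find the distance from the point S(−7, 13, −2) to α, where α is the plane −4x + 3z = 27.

d = |(-4)·(-7) + 3·(-2) − 27| / √(16 + 0 + 9) = |-5| / 5 = 1.

1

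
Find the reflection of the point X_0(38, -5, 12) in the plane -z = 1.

With n = (0, 0, -1), the signed offset is (n·X_0 − 1)/|n|² = -13/1 = -13.
X_0' = X_0 − 2t·n = (38, -5, 12) − (-26)·(0, 0, -1) = (38, -5, -14).

(38, -5, -14)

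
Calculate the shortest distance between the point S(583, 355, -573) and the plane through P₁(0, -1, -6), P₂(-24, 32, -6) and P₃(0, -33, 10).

9

P₁P₂ = (-24, 33, 0) and P₁P₃ = (0, -32, 16), so a normal is n = P₁P₂ × P₁P₃ = (528, 384, 768).
Then n·(583, 355, -573) - (-4992) = 9072.
|n| = √(278784 + 147456 + 589824) = 1008, so the distance is |9072|/1008 = 9.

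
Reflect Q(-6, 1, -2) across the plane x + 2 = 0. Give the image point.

(2, 1, -2)

n = (1, 0, 0), |n|² = 1, n·Q − (-2) = -4, so t = -4/1 = -4.
Foot F = Q − (-4)·n = (-2, 1, -2); the reflection is 2F − Q = (2, 1, -2).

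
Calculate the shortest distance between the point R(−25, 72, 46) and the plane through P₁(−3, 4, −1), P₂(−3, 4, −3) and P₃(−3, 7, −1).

P₁P₂ = (0, 0, −2) and P₁P₃ = (0, 3, 0), so a normal is n = P₁P₂ × P₁P₃ = (6, 0, 0).
Then n·(−25, 72, 46) − (−18) = −132.
|n| = √(36 + 0 + 0) = 6, so the distance is |-132|/6 = 22.

22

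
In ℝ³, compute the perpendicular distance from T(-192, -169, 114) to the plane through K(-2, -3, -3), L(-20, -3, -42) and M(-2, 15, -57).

8

KL = (-18, 0, -39) and KM = (0, 18, -54), so a normal is n = KL × KM = (702, -972, -324).
n = (702, -972, -324); n·P − 2484 = -9936; |n| = 1242; distance = 9936/1242 = 8.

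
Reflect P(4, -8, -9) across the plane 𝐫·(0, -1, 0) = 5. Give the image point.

With n = (0, -1, 0), the signed offset is (n·P − 5)/|n|² = 3/1 = 3.
P' = P − 2t·n = (4, -8, -9) − 6·(0, -1, 0) = (4, -2, -9).

(4, -2, -9)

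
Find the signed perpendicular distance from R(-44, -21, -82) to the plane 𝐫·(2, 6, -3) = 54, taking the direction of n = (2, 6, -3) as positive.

n·R − 54 = -22.
|n| = 7, so the signed distance is -22/7.

-22/7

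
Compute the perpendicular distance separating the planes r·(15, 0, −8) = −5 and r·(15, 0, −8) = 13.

18/17

With common normal n = (15, 0, −8) (|n| = 17), the distance is |(-5) − 13|/|n| = 18/17.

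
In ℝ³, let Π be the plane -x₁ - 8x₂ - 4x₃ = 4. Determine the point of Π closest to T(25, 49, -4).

(20, 9, -24)

The perpendicular from T has direction n = (-1, -8, -4): r = (25, 49, -4) + μ(-1, -8, -4).
Substitute into the plane: n·(T + μn) = 4 gives -401 + 81μ = 4, so μ = 5.
Foot = (25, 49, -4) + 5·(-1, -8, -4) = (20, 9, -24).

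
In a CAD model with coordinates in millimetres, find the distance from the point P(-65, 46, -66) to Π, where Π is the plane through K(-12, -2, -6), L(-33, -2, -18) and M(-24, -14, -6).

KL = (-21, 0, -12) and KM = (-12, -12, 0), so a normal is n = KL × KM = (-144, 144, 252).
n = (-144, 144, 252); n·P − (-72) = -576; |n| = 324; distance = 576/324 = 16/9.

16/9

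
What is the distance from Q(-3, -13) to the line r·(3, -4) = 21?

22/5

The normal to the line is n = (3, -4) with |n| = 5.
|n·Q − 21| = |43 − 21| = 22, so the distance is 22/5.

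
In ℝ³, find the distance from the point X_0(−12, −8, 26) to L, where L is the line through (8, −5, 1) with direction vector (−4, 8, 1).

√953

Direction vector d = (−4, 8, 1).
AP = (−20, −3, 25), and AP × d = (−203, −80, −172).
|AP × d|² = 77193 and |d|² = 81, so the distance is √(77193/81) = √953.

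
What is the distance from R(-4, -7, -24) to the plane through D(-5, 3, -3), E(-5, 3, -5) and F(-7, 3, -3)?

DE = (0, 0, -2) and DF = (-2, 0, 0), so a normal is n = DE × DF = (0, 4, 0).
Then n·(-4, -7, -24) - 12 = -40.
|n| = √(0 + 16 + 0) = 4, so the distance is |-40|/4 = 10.

10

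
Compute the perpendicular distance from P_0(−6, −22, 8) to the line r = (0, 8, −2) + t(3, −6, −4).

6√22

Direction vector d = (3, −6, −4).
AP = (−6, −30, 10); AP·d = 122, |AP|² = 1036, |d|² = 61.
distance² = |AP|² − (AP·d)²/|d|² = 1036 − 14884/61 = 792, so the distance is 6√22.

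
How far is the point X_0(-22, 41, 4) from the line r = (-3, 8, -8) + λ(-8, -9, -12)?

3√145

Direction vector d = (-8, -9, -12).
AP = (-19, 33, 12), and AP × d = (-288, -324, 435).
|AP × d|² = 377145 and |d|² = 289, so the distance is √(377145/289) = √1305 = 3√145.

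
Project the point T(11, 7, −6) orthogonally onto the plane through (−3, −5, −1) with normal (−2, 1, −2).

The perpendicular from T has direction n = (−2, 1, −2): r = (11, 7, −6) + t(−2, 1, −2).
Substitute into the plane: n·(T + tn) = 3 gives -3 + 9t = 3, so t = 2/3.
Foot = (11, 7, −6) + (2/3)·(−2, 1, −2) = (29/3, 23/3, −22/3).

(29/3, 23/3, -22/3)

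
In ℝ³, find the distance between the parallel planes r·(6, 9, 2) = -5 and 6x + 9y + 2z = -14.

Both planes have normal n = (6, 9, 2), |n| = 11. Any point on the first plane is at distance |(-14) − (-5)|/|n| = 9/11 from the second.

9/11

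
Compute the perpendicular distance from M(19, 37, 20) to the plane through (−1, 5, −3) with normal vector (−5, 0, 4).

8√41/41

The plane has equation n·(r − (−1, 5, −3)) = 0, i.e. n·r = -7.
Then n·(19, 37, 20) − (−7) = −8.
|n| = √(25 + 0 + 16) = √41, so the distance is |-8|/√41 = 8/√41.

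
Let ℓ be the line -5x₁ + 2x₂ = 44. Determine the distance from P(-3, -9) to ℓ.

47√29/29

d = |(-5)·(-3) + 2·(-9) − 44| / √(25 + 4) = |-47|/√29 = 47/√29.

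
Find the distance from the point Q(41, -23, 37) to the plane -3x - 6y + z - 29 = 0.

√46/2

Normal vector n = (-3, -6, 1), and n·(41, -23, 37) - 29 = 23.
|n| = √(9 + 36 + 1) = √46, so the distance is |23|/√46 = √46/2.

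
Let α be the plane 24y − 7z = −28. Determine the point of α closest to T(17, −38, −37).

n = (0, 24, −7), |n|² = 625, and n·T − (-28) = -625.
t = -625/625 = -1, so the foot is T − t·n = (17, −38, −37) − (-1)·(0, 24, −7) = (17, −14, −44).

(17, -14, -44)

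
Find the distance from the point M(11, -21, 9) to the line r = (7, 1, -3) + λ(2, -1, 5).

Direction vector d = (2, -1, 5).
AP = (4, -22, 12), and AP × d = (-98, 4, 40).
|AP × d|² = 11220 and |d|² = 30, so the distance is √(11220/30) = √374.

√374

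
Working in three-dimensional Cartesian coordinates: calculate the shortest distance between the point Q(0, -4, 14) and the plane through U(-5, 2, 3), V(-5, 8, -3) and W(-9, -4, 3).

5√17/17

UV = (0, 6, -6) and UW = (-4, -6, 0), so a normal is n = UV × UW = (-36, 24, 24).
n = (-36, 24, 24); n·P − 300 = -60; |n| = 12√17; distance = 60/(12√17) = 5√17/17.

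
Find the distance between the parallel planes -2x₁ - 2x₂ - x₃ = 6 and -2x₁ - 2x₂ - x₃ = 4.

With common normal n = (-2, -2, -1) (|n| = 3), the distance is |6 − 4|/|n| = 2/3.

2/3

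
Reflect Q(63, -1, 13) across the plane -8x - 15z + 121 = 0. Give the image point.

(31, -1, -47)

With n = (-8, 0, -15), the signed offset is (n·Q − (-121))/|n|² = -578/289 = -2.
Q' = Q − 2t·n = (63, -1, 13) − (-4)·(-8, 0, -15) = (31, -1, -47).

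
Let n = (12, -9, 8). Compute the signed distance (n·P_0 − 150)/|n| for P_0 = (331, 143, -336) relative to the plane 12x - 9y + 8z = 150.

n·P_0 − 150 = -153.
|n| = 17, so the signed distance is -153/17 = -9.

-9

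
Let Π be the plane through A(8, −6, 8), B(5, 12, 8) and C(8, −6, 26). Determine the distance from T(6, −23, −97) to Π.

29√37/37

AB = (−3, 18, 0) and AC = (0, 0, 18), so a normal is n = AB × AC = (324, 54, 0).
n = (324, 54, 0); n·P − 2268 = -1566; |n| = 54√37; distance = 1566/(54√37) = 29√37/37.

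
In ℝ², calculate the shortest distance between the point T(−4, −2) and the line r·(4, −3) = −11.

1/5

d = |4·(-4) + (-3)·(-2) − (-11)| / √(16 + 9) = |1|/5 = 1/5.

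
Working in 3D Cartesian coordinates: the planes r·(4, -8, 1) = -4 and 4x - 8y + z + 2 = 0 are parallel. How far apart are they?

2/9

Both planes have normal n = (4, -8, 1), |n| = 9. Any point on the first plane is at distance |(-2) − (-4)|/|n| = 2/9 from the second.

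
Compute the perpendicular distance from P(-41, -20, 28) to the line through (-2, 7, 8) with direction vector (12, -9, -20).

45

Direction vector d = (12, -9, -20).
AP = (-39, -27, 20); AP·d = -625, |AP|² = 2650, |d|² = 625.
distance² = |AP|² − (AP·d)²/|d|² = 2650 − 390625/625 = 2025, so the distance is 45.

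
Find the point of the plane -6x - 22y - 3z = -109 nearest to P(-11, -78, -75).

(13, 10, -63)

n = (-6, -22, -3), |n|² = 529, and n·P − (-109) = 2116.
t = 2116/529 = 4, so the foot is P − t·n = (-11, -78, -75) − 4·(-6, -22, -3) = (13, 10, -63).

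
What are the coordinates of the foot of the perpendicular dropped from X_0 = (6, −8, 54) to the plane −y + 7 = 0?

The perpendicular from X_0 has direction n = (0, −1, 0): r = (6, −8, 54) + μ(0, −1, 0).
Substitute into the plane: n·(X_0 + μn) = -7 gives 8 + 1μ = -7, so μ = -15.
Foot = (6, −8, 54) + (-15)·(0, −1, 0) = (6, 7, 54).

(6, 7, 54)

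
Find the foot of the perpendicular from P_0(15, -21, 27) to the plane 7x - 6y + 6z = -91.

n = (7, -6, 6), |n|² = 121, and n·P_0 − (-91) = 484.
t = 484/121 = 4, so the foot is P_0 − t·n = (15, -21, 27) − 4·(7, -6, 6) = (-13, 3, 3).

(-13, 3, 3)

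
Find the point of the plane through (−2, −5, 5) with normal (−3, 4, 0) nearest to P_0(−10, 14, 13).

The perpendicular from P_0 has direction n = (−3, 4, 0): r = (−10, 14, 13) + λ(−3, 4, 0).
Substitute into the plane: n·(P_0 + λn) = -14 gives 86 + 25λ = -14, so λ = -4.
Foot = (−10, 14, 13) + (-4)·(−3, 4, 0) = (2, −2, 13).

(2, -2, 13)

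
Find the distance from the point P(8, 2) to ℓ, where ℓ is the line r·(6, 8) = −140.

102/5

The normal to the line is n = (6, 8) with |n| = 10.
|n·P − (-140)| = |64 − (-140)| = 204, so the distance is 204/10 = 102/5.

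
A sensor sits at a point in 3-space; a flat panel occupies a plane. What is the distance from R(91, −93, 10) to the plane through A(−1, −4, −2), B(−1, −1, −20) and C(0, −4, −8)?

AB = (0, 3, −18) and AC = (1, 0, −6), so a normal is n = AB × AC = (−18, −18, −3).
Then n·(91, −93, 10) − 96 = −90.
|n| = √(324 + 324 + 9) = 3√73, so the distance is |-90|/(3√73) = 30√73/73.

30√73/73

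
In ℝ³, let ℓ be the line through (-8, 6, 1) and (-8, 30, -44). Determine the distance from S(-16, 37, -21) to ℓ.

√353

A direction vector is d = (0, 24, -45).
AP = (-8, 31, -22), and AP × d = (-867, -360, -192).
|AP × d|² = 918153 and |d|² = 2601, so the distance is √(918153/2601) = √353.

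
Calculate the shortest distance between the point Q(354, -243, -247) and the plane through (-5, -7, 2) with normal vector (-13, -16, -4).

The plane has equation n·(r − (-5, -7, 2)) = 0, i.e. n·r = 169.
d = |(-13)·354 + (-16)·(-243) + (-4)·(-247) − 169| / √(169 + 256 + 16) = |105| / 21 = 5.

5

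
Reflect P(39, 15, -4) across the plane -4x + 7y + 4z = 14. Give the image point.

(31, 29, 4)

With n = (-4, 7, 4), the signed offset is (n·P − 14)/|n|² = -81/81 = -1.
P' = P − 2t·n = (39, 15, -4) − (-2)·(-4, 7, 4) = (31, 29, 4).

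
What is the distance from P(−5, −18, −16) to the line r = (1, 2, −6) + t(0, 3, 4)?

Direction vector d = (0, 3, 4).
AP = (−6, −20, −10), and AP × d = (−50, 24, −18).
|AP × d|² = 3400 and |d|² = 25, so the distance is √(3400/25) = √136 = 2√34.

2√34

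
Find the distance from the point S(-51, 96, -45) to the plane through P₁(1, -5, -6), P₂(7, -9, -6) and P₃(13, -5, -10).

P₁P₂ = (6, -4, 0) and P₁P₃ = (12, 0, -4), so a normal is n = P₁P₂ × P₁P₃ = (16, 24, 48).
d = |16·(-51) + 24·96 + 48·(-45) − (-392)| / √(256 + 576 + 2304) = |-280| / 56 = 5.

5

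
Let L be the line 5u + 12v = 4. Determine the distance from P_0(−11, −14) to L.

The normal to the line is n = (5, 12) with |n| = 13.
|n·P_0 − 4| = |-223 − 4| = 227, so the distance is 227/13.

227/13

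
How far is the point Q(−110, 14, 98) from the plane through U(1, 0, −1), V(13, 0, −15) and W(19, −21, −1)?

9

UV = (12, 0, −14) and UW = (18, −21, 0), so a normal is n = UV × UW = (−294, −252, −252).
n = (−294, −252, −252); n·P − (-42) = 4158; |n| = 462; distance = 4158/462 = 9.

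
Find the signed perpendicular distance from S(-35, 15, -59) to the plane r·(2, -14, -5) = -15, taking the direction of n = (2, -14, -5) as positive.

n·S − (-15) = 30.
|n| = 15, so the signed distance is 30/15 = 2.

2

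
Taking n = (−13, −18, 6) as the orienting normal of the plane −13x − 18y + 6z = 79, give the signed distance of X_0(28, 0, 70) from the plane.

n·X_0 − 79 = -23.
|n| = 23, so the signed distance is -23/23 = -1.

-1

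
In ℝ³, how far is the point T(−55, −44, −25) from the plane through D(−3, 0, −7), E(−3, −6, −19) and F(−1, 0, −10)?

16/√29

DE = (0, −6, −12) and DF = (2, 0, −3), so a normal is n = DE × DF = (18, −24, 12).
Then n·(−55, −44, −25) − (−138) = −96.
|n| = √(324 + 576 + 144) = 6√29, so the distance is |-96|/(6√29) = 16/√29.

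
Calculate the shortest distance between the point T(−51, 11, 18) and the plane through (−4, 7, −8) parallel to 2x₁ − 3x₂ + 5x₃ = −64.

24/√38

Parallel planes share the normal n = (2, −3, 5); since (−4, 7, −8) lies on the plane, its equation is 2x₁ − 3x₂ + 5x₃ = -69.
Then n·(−51, 11, 18) − (−69) = 24.
|n| = √(4 + 9 + 25) = √38, so the distance is |24|/√38 = 24/√38.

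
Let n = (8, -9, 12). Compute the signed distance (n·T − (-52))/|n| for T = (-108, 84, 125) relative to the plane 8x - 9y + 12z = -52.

n·T − (-52) = -68.
|n| = 17, so the signed distance is -68/17 = -4.

-4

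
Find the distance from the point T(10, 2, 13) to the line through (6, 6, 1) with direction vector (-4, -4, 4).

Direction vector d = (-4, -4, 4).
AP = (4, -4, 12), and AP × d = (32, -64, -32).
|AP × d|² = 6144 and |d|² = 48, so the distance is √(6144/48) = √128 = 8√2.

8√2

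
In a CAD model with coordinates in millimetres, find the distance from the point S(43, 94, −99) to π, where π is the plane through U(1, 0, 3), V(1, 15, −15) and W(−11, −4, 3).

6√65/13

UV = (0, 15, −18) and UW = (−12, −4, 0), so a normal is n = UV × UW = (−72, 216, 180).
Then n·(43, 94, −99) − 468 = −1080.
|n| = √(5184 + 46656 + 32400) = 36√65, so the distance is |-1080|/(36√65) = 6√65/13.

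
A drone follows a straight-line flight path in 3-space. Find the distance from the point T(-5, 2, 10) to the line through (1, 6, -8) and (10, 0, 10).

6√5

A direction vector is d = (9, -6, 18).
AP = (-6, -4, 18); AP·d = 294, |AP|² = 376, |d|² = 441.
distance² = |AP|² − (AP·d)²/|d|² = 376 − 86436/441 = 180, so the distance is 6√5.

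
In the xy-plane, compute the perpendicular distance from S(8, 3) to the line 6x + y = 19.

32√37/37

d = |6·8 + 1·3 − 19| / √(36 + 1) = |32|/√37 = 32/√37.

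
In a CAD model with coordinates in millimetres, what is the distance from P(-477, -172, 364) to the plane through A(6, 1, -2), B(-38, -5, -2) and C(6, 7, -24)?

7

AB = (-44, -6, 0) and AC = (0, 6, -22), so a normal is n = AB × AC = (132, -968, -264).
Then n·(-477, -172, 364) - 352 = 7084.
|n| = √(17424 + 937024 + 69696) = 1012, so the distance is |7084|/1012 = 7.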